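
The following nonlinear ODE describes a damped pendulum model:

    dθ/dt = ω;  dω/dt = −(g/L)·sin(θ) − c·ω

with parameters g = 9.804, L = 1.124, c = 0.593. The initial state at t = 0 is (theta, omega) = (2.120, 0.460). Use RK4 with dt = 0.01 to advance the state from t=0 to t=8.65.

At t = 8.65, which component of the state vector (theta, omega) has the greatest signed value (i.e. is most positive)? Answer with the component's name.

largest component: omega

t=0.000: state=(2.120, 0.460)
step 1 (dt=0.01): k1=(0.460, -7.712), k2=(0.421, -7.679), k3=(0.422, -7.680), k4=(0.383, -7.648); state += dt/6·(k1+2k2+2k3+k4)
t=0.010: state=(2.124, 0.383)
t=0.020: state=(2.128, 0.307)
t=0.030: state=(2.130, 0.231)
continuing one RK4 step at a time; state shown every 50 steps (Δt=0.5):
t=0.500: state=(1.444, -3.132)
t=1.000: state=(-0.549, -3.605)
t=1.500: state=(-1.304, 0.644)
t=2.000: state=(-0.196, 3.111)
t=2.500: state=(0.890, 0.641)
t=3.000: state=(0.425, -2.101)
t=3.500: state=(-0.539, -1.102)
t=4.000: state=(-0.447, 1.286)
t=4.500: state=(0.295, 1.140)
t=5.000: state=(0.394, -0.713)
t=5.500: state=(-0.137, -1.003)
t=6.000: state=(-0.319, 0.334)
t=6.500: state=(0.040, 0.812)
t=7.000: state=(0.245, -0.097)
t=7.500: state=(0.015, -0.622)
t=8.000: state=(-0.179, -0.041)
t=8.500: state=(-0.044, 0.455)
t=8.650: state=(0.024, 0.428)
compare at T: theta=0.024, omega=0.428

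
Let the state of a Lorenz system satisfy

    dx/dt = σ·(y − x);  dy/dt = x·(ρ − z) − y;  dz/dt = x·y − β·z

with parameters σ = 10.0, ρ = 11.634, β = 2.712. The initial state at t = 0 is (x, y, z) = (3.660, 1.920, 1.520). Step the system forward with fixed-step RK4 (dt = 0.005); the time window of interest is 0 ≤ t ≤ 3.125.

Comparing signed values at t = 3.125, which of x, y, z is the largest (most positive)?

t=0.000: state=(3.660, 1.920, 1.520)
step 1 (dt=0.005): k1=(-17.400, 35.097, 2.905), k2=(-16.088, 34.543, 3.119), k3=(-16.134, 34.576, 3.119), k4=(-14.864, 34.053, 3.327); state += dt/6·(k1+2k2+2k3+k4)
t=0.005: state=(3.579, 2.093, 1.536)
t=0.010: state=(3.511, 2.261, 1.553)
t=0.015: state=(3.454, 2.424, 1.573)
continuing one RK4 step at a time; state shown every 40 steps (Δt=0.2):
t=0.200: state=(5.648, 8.147, 4.409)
t=0.400: state=(9.341, 8.826, 15.099)
t=0.600: state=(4.358, 1.831, 13.923)
t=0.800: state=(1.856, 1.589, 8.692)
t=1.000: state=(2.314, 2.967, 5.736)
t=1.200: state=(4.548, 6.153, 5.786)
t=1.400: state=(7.756, 8.658, 11.364)
t=1.600: state=(6.228, 4.350, 14.179)
t=1.800: state=(3.438, 2.796, 10.471)
t=2.000: state=(3.410, 3.913, 7.723)
t=2.200: state=(5.172, 6.332, 7.945)
t=2.400: state=(6.997, 7.257, 11.657)
t=2.600: state=(5.771, 4.652, 12.794)
t=2.800: state=(4.132, 3.776, 10.352)
t=3.000: state=(4.322, 4.801, 8.697)
t=3.125: state=(5.114, 5.856, 8.879)
compare at T: x=5.114, y=5.856, z=8.879

largest component: z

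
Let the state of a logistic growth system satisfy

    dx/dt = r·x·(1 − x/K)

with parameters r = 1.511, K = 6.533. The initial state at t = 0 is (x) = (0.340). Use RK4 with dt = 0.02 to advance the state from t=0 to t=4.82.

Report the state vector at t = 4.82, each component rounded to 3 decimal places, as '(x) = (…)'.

(x) = (6.452)

t=0.000: state=(0.340)
step 1 (dt=0.02): k1=(0.487), k2=(0.494), k3=(0.494), k4=(0.500); state += dt/6·(k1+2k2+2k3+k4)
t=0.020: state=(0.350)
t=0.040: state=(0.360)
t=0.060: state=(0.370)
continuing one RK4 step at a time; state shown every 10 steps (Δt=0.2):
t=0.200: state=(0.452)
t=0.400: state=(0.596)
t=0.600: state=(0.782)
t=0.800: state=(1.015)
t=1.000: state=(1.301)
t=1.200: state=(1.645)
t=1.400: state=(2.044)
t=1.600: state=(2.490)
t=1.800: state=(2.969)
t=2.000: state=(3.462)
t=2.200: state=(3.946)
t=2.400: state=(4.400)
t=2.600: state=(4.810)
t=2.800: state=(5.165)
t=3.000: state=(5.463)
t=3.200: state=(5.707)
t=3.400: state=(5.902)
t=3.600: state=(6.054)
t=3.800: state=(6.172)
t=4.000: state=(6.262)
t=4.200: state=(6.331)
t=4.400: state=(6.382)
t=4.600: state=(6.421)
t=4.800: state=(6.450)
t=4.820: state=(6.452)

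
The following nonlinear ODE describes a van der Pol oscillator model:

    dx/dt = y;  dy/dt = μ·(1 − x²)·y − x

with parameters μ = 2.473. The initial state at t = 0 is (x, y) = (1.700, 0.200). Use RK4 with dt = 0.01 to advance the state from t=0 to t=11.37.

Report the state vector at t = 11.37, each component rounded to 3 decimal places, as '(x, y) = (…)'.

t=0.000: state=(1.700, 0.200)
step 1 (dt=0.01): k1=(0.200, -2.635), k2=(0.187, -2.576), k3=(0.187, -2.577), k4=(0.174, -2.519); state += dt/6·(k1+2k2+2k3+k4)
t=0.010: state=(1.702, 0.174)
t=0.020: state=(1.703, 0.150)
t=0.030: state=(1.705, 0.126)
continuing one RK4 step at a time; state shown every 50 steps (Δt=0.5):
t=0.500: state=(1.626, -0.319)
t=1.000: state=(1.434, -0.447)
t=1.500: state=(1.168, -0.642)
t=2.000: state=(0.734, -1.216)
t=2.500: state=(-0.357, -3.696)
t=3.000: state=(-1.961, -0.832)
t=3.500: state=(-1.971, 0.244)
t=4.000: state=(-1.833, 0.300)
t=4.500: state=(-1.671, 0.349)
t=5.000: state=(-1.478, 0.431)
t=5.500: state=(-1.227, 0.593)
t=6.000: state=(-0.841, 1.041)
t=6.500: state=(0.040, 2.968)
t=7.000: state=(1.839, 1.799)
t=7.500: state=(1.993, -0.215)
t=8.000: state=(1.861, -0.292)
t=8.500: state=(1.704, -0.338)
t=9.000: state=(1.518, -0.411)
t=9.500: state=(1.282, -0.551)
t=10.000: state=(0.934, -0.907)
t=10.500: state=(0.213, -2.342)
t=11.000: state=(-1.605, -3.103)
t=11.370: state=(-2.022, -0.022)

(x, y) = (-2.022, -0.022)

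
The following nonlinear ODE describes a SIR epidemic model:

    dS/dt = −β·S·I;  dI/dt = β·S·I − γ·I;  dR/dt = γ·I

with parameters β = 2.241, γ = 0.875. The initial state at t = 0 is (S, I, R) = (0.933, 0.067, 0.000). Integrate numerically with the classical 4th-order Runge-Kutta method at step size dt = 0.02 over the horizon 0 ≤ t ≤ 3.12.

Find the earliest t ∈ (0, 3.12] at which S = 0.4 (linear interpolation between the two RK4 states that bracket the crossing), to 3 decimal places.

t=0.000: state=(0.933, 0.067, 0.000)
step 1 (dt=0.02): k1=(-0.140, 0.081, 0.059), k2=(-0.142, 0.082, 0.059), k3=(-0.142, 0.082, 0.059), k4=(-0.143, 0.083, 0.060); state += dt/6·(k1+2k2+2k3+k4)
t=0.020: state=(0.930, 0.069, 0.001)
t=0.040: state=(0.927, 0.070, 0.002)
t=0.060: state=(0.924, 0.072, 0.004)
continuing one RK4 step at a time; state shown every 10 steps (Δt=0.2):
t=0.200: state=(0.902, 0.085, 0.013)
t=0.400: state=(0.864, 0.106, 0.030)
t=0.600: state=(0.820, 0.130, 0.050)
t=0.800: state=(0.769, 0.155, 0.075)
t=1.000: state=(0.713, 0.182, 0.105)
t=1.200: state=(0.654, 0.207, 0.139)
t=1.400: state=(0.592, 0.230, 0.177)
t=1.600: state=(0.532, 0.249, 0.219)
t=1.800: state=(0.474, 0.262, 0.264)
t=2.000: state=(0.421, 0.268, 0.310)
t=2.080: state=(0.401, 0.269, 0.329)
next step: t=2.100: state=(0.397, 0.269, 0.334) — S has crossed 0.4
linear interpolation between t=2.080 (0.40141) and t=2.100 (0.39659) → t≈2.086

t = 2.086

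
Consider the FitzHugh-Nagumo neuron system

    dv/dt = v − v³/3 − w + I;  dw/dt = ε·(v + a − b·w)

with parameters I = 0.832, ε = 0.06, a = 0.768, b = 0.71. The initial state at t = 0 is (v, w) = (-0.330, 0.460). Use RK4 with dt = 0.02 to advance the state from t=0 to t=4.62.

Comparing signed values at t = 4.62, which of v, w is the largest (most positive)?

t=0.000: state=(-0.330, 0.460)
step 1 (dt=0.02): k1=(0.054, 0.007), k2=(0.054, 0.007), k3=(0.054, 0.007), k4=(0.055, 0.007); state += dt/6·(k1+2k2+2k3+k4)
t=0.020: state=(-0.329, 0.460)
t=0.040: state=(-0.328, 0.460)
t=0.060: state=(-0.327, 0.460)
continuing one RK4 step at a time; state shown every 10 steps (Δt=0.2):
t=0.200: state=(-0.318, 0.461)
t=0.400: state=(-0.305, 0.463)
t=0.600: state=(-0.289, 0.465)
t=0.800: state=(-0.270, 0.467)
t=1.000: state=(-0.248, 0.469)
t=1.200: state=(-0.221, 0.471)
t=1.400: state=(-0.190, 0.474)
t=1.600: state=(-0.153, 0.477)
t=1.800: state=(-0.108, 0.480)
t=2.000: state=(-0.054, 0.485)
t=2.200: state=(0.010, 0.489)
t=2.400: state=(0.087, 0.495)
t=2.600: state=(0.181, 0.502)
t=2.800: state=(0.292, 0.509)
t=3.000: state=(0.424, 0.518)
t=3.200: state=(0.577, 0.529)
t=3.400: state=(0.749, 0.542)
t=3.600: state=(0.933, 0.556)
t=3.800: state=(1.119, 0.573)
t=4.000: state=(1.293, 0.592)
t=4.200: state=(1.441, 0.612)
t=4.400: state=(1.557, 0.634)
t=4.600: state=(1.641, 0.657)
t=4.620: state=(1.647, 0.659)
compare at T: v=1.647, w=0.659

largest component: v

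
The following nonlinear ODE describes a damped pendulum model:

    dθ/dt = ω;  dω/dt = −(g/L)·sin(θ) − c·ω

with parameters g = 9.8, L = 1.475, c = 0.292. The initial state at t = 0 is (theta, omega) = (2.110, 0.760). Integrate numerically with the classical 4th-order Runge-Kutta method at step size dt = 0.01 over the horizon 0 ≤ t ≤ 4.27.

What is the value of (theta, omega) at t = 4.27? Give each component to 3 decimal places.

(theta, omega) = (-0.918, -1.173)

t=0.000: state=(2.110, 0.760)
step 1 (dt=0.01): k1=(0.760, -5.923), k2=(0.730, -5.902), k3=(0.730, -5.902), k4=(0.701, -5.881); state += dt/6·(k1+2k2+2k3+k4)
t=0.010: state=(2.117, 0.701)
t=0.020: state=(2.124, 0.642)
t=0.030: state=(2.130, 0.584)
continuing one RK4 step at a time; state shown every 20 steps (Δt=0.2):
t=0.200: state=(2.148, -0.365)
t=0.400: state=(1.965, -1.473)
t=0.600: state=(1.554, -2.644)
t=0.800: state=(0.914, -3.698)
t=1.000: state=(0.118, -4.111)
t=1.200: state=(-0.661, -3.524)
t=1.400: state=(-1.247, -2.268)
t=1.600: state=(-1.560, -0.867)
t=1.800: state=(-1.598, 0.472)
t=2.000: state=(-1.376, 1.731)
t=2.200: state=(-0.918, 2.807)
t=2.400: state=(-0.288, 3.374)
t=2.600: state=(0.376, 3.117)
t=2.800: state=(0.911, 2.156)
t=3.000: state=(1.219, 0.895)
t=3.200: state=(1.268, -0.387)
t=3.400: state=(1.071, -1.560)
t=3.600: state=(0.662, -2.459)
t=3.800: state=(0.124, -2.812)
t=4.000: state=(-0.414, -2.457)
t=4.200: state=(-0.822, -1.557)
t=4.270: state=(-0.918, -1.173)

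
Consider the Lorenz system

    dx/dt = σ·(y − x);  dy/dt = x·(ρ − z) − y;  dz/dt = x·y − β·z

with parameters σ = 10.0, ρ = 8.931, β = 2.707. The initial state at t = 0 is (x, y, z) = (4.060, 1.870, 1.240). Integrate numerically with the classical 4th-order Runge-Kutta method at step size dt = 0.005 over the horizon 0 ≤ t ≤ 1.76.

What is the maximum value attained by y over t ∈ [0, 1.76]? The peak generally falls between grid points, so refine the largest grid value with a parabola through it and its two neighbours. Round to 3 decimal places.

max y = 8.131

t=0.000: state=(4.060, 1.870, 1.240)
step 1 (dt=0.005): k1=(-21.900, 29.355, 4.236), k2=(-20.619, 28.819, 4.398), k3=(-20.664, 28.843, 4.398), k4=(-19.425, 28.330, 4.553); state += dt/6·(k1+2k2+2k3+k4)
t=0.005: state=(3.957, 2.014, 1.262)
t=0.010: state=(3.865, 2.153, 1.285)
t=0.015: state=(3.785, 2.288, 1.310)
continuing one RK4 step at a time; state shown every 20 steps (Δt=0.1):
t=0.100: state=(3.578, 4.215, 1.931)
t=0.200: state=(4.741, 6.273, 3.399)
t=0.300: state=(6.357, 7.891, 6.136)
t=0.400: state=(7.409, 7.786, 9.607)
t=0.500: state=(6.943, 5.706, 11.687)
t=0.600: state=(5.318, 3.541, 11.362)
t=0.700: state=(3.744, 2.467, 9.807)
t=0.800: state=(2.816, 2.218, 8.125)
t=0.900: state=(2.485, 2.388, 6.718)
t=1.000: state=(2.570, 2.820, 5.693)
t=1.100: state=(2.961, 3.488, 5.104)
t=1.200: state=(3.610, 4.374, 5.029)
t=1.300: state=(4.458, 5.365, 5.575)
t=1.400: state=(5.344, 6.155, 6.768)
t=1.500: state=(5.957, 6.311, 8.313)
t=1.600: state=(5.982, 5.677, 9.528)
t=1.700: state=(5.423, 4.677, 9.860)
t=1.760: state=(4.951, 4.150, 9.644)
largest grid value and its neighbours: y(0.340)=8.12600, y(0.345)=8.13076, y(0.350)=8.12963
parabola through these three points peaks at t≈0.347 with y≈8.13104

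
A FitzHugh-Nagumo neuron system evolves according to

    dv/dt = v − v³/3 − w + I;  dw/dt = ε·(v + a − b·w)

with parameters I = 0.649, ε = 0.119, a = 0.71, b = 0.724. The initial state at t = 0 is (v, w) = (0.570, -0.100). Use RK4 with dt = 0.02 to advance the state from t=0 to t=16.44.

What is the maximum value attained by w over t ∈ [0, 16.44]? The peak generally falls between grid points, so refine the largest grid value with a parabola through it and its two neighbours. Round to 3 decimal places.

t=0.000: state=(0.570, -0.100)
step 1 (dt=0.02): k1=(1.257, 0.161), k2=(1.264, 0.162), k3=(1.264, 0.162), k4=(1.271, 0.164); state += dt/6·(k1+2k2+2k3+k4)
t=0.020: state=(0.595, -0.097)
t=0.040: state=(0.621, -0.093)
t=0.060: state=(0.647, -0.090)
continuing one RK4 step at a time; state shown every 50 steps (Δt=1):
t=1.000: state=(1.703, 0.127)
t=2.000: state=(1.862, 0.406)
t=3.000: state=(1.776, 0.662)
t=4.000: state=(1.667, 0.884)
t=5.000: state=(1.551, 1.076)
t=6.000: state=(1.427, 1.238)
t=7.000: state=(1.289, 1.371)
t=8.000: state=(1.128, 1.477)
t=9.000: state=(0.921, 1.553)
t=10.000: state=(0.608, 1.594)
t=11.000: state=(-0.023, 1.582)
t=12.000: state=(-1.359, 1.457)
t=13.000: state=(-1.942, 1.216)
t=14.000: state=(-1.907, 0.976)
t=15.000: state=(-1.824, 0.764)
t=16.000: state=(-1.739, 0.579)
t=16.440: state=(-1.702, 0.505)
largest grid value and its neighbours: w(10.320)=1.59795, w(10.340)=1.59797, w(10.360)=1.59797
parabola through these three points peaks at t≈10.344 with w≈1.59797

max w = 1.598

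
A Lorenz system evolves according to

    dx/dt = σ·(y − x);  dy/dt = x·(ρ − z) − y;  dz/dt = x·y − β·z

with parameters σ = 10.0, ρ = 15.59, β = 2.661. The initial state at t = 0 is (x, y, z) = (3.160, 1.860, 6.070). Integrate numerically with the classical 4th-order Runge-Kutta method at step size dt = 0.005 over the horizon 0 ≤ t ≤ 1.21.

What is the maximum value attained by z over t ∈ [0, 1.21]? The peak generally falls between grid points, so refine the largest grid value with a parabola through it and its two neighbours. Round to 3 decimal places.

max z = 21.497

t=0.000: state=(3.160, 1.860, 6.070)
step 1 (dt=0.005): k1=(-13.000, 28.223, -10.275), k2=(-11.969, 27.924, -10.046), k3=(-12.003, 27.947, -10.045), k4=(-11.003, 27.668, -9.819); state += dt/6·(k1+2k2+2k3+k4)
t=0.005: state=(3.100, 2.000, 6.020)
t=0.010: state=(3.050, 2.137, 5.972)
t=0.015: state=(3.009, 2.272, 5.926)
continuing one RK4 step at a time; state shown every 10 steps (Δt=0.05):
t=0.050: state=(2.935, 3.186, 5.668)
t=0.100: state=(3.317, 4.539, 5.523)
t=0.150: state=(4.124, 6.115, 5.761)
t=0.200: state=(5.296, 7.977, 6.600)
t=0.250: state=(6.779, 9.986, 8.333)
t=0.300: state=(8.423, 11.673, 11.195)
t=0.350: state=(9.869, 12.213, 15.007)
t=0.400: state=(10.577, 10.908, 18.788)
t=0.450: state=(10.133, 8.065, 21.118)
t=0.500: state=(8.649, 4.993, 21.359)
t=0.550: state=(6.705, 2.790, 20.069)
t=0.600: state=(4.890, 1.647, 18.149)
t=0.650: state=(3.510, 1.241, 16.161)
t=0.700: state=(2.606, 1.229, 14.319)
t=0.750: state=(2.097, 1.405, 12.676)
t=0.800: state=(1.882, 1.686, 11.239)
t=0.850: state=(1.881, 2.058, 10.002)
t=0.900: state=(2.050, 2.542, 8.966)
t=0.950: state=(2.373, 3.176, 8.144)
t=1.000: state=(2.859, 4.008, 7.568)
t=1.050: state=(3.531, 5.083, 7.305)
t=1.100: state=(4.419, 6.427, 7.466)
t=1.150: state=(5.539, 7.998, 8.223)
t=1.200: state=(6.854, 9.610, 9.770)
t=1.210: state=(7.131, 9.905, 10.187)
largest grid value and its neighbours: z(0.475)=21.48583, z(0.480)=21.49709, z(0.485)=21.48913
parabola through these three points peaks at t≈0.480 with z≈21.49716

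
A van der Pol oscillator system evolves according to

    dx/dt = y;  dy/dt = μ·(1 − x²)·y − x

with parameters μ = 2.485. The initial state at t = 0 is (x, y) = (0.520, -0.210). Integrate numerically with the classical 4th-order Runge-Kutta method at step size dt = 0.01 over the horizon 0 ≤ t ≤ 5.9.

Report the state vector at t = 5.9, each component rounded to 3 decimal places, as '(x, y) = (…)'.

(x, y) = (1.845, -0.295)

t=0.000: state=(0.520, -0.210)
step 1 (dt=0.01): k1=(-0.210, -0.901), k2=(-0.215, -0.908), k3=(-0.215, -0.908), k4=(-0.219, -0.916); state += dt/6·(k1+2k2+2k3+k4)
t=0.010: state=(0.518, -0.219)
t=0.020: state=(0.516, -0.228)
t=0.030: state=(0.513, -0.238)
continuing one RK4 step at a time; state shown every 20 steps (Δt=0.2):
t=0.200: state=(0.458, -0.426)
t=0.400: state=(0.343, -0.747)
t=0.600: state=(0.146, -1.255)
t=0.800: state=(-0.179, -2.056)
t=1.000: state=(-0.686, -2.970)
t=1.200: state=(-1.291, -2.759)
t=1.400: state=(-1.693, -1.217)
t=1.600: state=(-1.820, -0.203)
t=1.800: state=(-1.819, 0.152)
t=2.000: state=(-1.774, 0.268)
t=2.200: state=(-1.715, 0.317)
t=2.400: state=(-1.649, 0.350)
t=2.600: state=(-1.575, 0.382)
t=2.800: state=(-1.495, 0.419)
t=3.000: state=(-1.407, 0.467)
t=3.200: state=(-1.308, 0.530)
t=3.400: state=(-1.193, 0.620)
t=3.600: state=(-1.057, 0.755)
t=3.800: state=(-0.886, 0.972)
t=4.000: state=(-0.657, 1.356)
t=4.200: state=(-0.321, 2.083)
t=4.400: state=(0.217, 3.399)
t=4.600: state=(1.028, 4.403)
t=4.800: state=(1.749, 2.375)
t=5.000: state=(1.999, 0.432)
t=5.200: state=(2.018, -0.113)
t=5.400: state=(1.980, -0.234)
t=5.600: state=(1.930, -0.269)
t=5.800: state=(1.874, -0.287)
t=5.900: state=(1.845, -0.295)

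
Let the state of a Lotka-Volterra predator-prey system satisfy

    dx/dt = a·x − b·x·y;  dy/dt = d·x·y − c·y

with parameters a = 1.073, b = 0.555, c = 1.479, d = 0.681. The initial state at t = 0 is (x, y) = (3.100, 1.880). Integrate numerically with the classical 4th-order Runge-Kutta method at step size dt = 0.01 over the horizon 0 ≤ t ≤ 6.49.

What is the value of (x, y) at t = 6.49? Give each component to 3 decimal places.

t=0.000: state=(3.100, 1.880)
step 1 (dt=0.01): k1=(0.092, 1.188), k2=(0.082, 1.193), k3=(0.082, 1.193), k4=(0.071, 1.197); state += dt/6·(k1+2k2+2k3+k4)
t=0.010: state=(3.101, 1.892)
t=0.020: state=(3.101, 1.904)
t=0.030: state=(3.102, 1.916)
continuing one RK4 step at a time; state shown every 25 steps (Δt=0.25):
t=0.250: state=(3.056, 2.198)
t=0.500: state=(2.880, 2.521)
t=0.750: state=(2.604, 2.781)
t=1.000: state=(2.290, 2.914)
t=1.250: state=(1.997, 2.899)
t=1.500: state=(1.762, 2.755)
t=1.750: state=(1.596, 2.531)
t=2.000: state=(1.495, 2.273)
t=2.250: state=(1.452, 2.017)
t=2.500: state=(1.459, 1.784)
t=2.750: state=(1.511, 1.586)
t=3.000: state=(1.604, 1.428)
t=3.250: state=(1.735, 1.310)
t=3.500: state=(1.903, 1.233)
t=3.750: state=(2.103, 1.198)
t=4.000: state=(2.329, 1.207)
t=4.250: state=(2.568, 1.265)
t=4.500: state=(2.797, 1.380)
t=4.750: state=(2.985, 1.561)
t=5.000: state=(3.091, 1.812)
t=5.250: state=(3.079, 2.120)
t=5.500: state=(2.932, 2.448)
t=5.750: state=(2.675, 2.729)
t=6.000: state=(2.364, 2.896)
t=6.250: state=(2.062, 2.915)
t=6.490: state=(1.820, 2.805)

(x, y) = (1.820, 2.805)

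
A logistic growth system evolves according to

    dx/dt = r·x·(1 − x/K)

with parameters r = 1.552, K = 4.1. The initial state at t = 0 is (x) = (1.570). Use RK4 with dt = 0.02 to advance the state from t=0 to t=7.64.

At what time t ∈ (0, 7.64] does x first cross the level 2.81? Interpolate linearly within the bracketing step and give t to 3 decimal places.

t = 0.809

t=0.000: state=(1.570)
step 1 (dt=0.02): k1=(1.504), k2=(1.509), k3=(1.509), k4=(1.514); state += dt/6·(k1+2k2+2k3+k4)
t=0.020: state=(1.600)
t=0.040: state=(1.631)
t=0.060: state=(1.661)
continuing one RK4 step at a time; state shown every 25 steps (Δt=0.5):
t=0.500: state=(2.354)
t=0.800: state=(2.798)
next step: t=0.820: state=(2.825) — x has crossed 2.81
linear interpolation between t=0.800 (2.79751) and t=0.820 (2.82494) → t≈0.809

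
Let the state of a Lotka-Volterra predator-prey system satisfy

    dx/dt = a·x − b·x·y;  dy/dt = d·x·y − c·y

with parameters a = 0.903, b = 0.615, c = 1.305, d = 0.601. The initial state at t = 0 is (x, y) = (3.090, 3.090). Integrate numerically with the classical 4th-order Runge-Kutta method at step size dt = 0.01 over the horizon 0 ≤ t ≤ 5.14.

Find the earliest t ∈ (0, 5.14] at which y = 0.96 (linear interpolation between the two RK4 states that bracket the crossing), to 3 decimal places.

t=0.000: state=(3.090, 3.090)
step 1 (dt=0.01): k1=(-3.082, 1.706), k2=(-3.083, 1.682), k3=(-3.082, 1.682), k4=(-3.083, 1.658); state += dt/6·(k1+2k2+2k3+k4)
t=0.010: state=(3.059, 3.107)
t=0.020: state=(3.028, 3.123)
t=0.030: state=(2.998, 3.139)
continuing one RK4 step at a time; state shown every 20 steps (Δt=0.2):
t=0.200: state=(2.489, 3.327)
t=0.400: state=(1.974, 3.347)
t=0.600: state=(1.580, 3.188)
t=0.800: state=(1.299, 2.916)
t=1.000: state=(1.108, 2.594)
t=1.200: state=(0.985, 2.265)
t=1.400: state=(0.910, 1.954)
t=1.600: state=(0.873, 1.675)
t=1.800: state=(0.864, 1.432)
t=2.000: state=(0.879, 1.225)
t=2.200: state=(0.916, 1.050)
t=2.320: state=(0.948, 0.961)
next step: t=2.330: state=(0.951, 0.954) — y has crossed 0.96
linear interpolation between t=2.320 (0.96062) and t=2.330 (0.95359) → t≈2.321

t = 2.321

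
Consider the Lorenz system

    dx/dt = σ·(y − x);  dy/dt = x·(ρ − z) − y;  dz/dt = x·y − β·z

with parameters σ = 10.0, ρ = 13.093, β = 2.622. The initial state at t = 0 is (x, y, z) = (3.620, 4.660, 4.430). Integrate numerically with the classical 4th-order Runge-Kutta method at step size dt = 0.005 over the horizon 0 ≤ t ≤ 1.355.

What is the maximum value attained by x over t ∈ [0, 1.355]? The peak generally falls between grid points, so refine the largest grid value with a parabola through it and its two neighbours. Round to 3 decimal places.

t=0.000: state=(3.620, 4.660, 4.430)
step 1 (dt=0.005): k1=(10.400, 26.700, 5.254), k2=(10.808, 26.811, 5.584), k3=(10.800, 26.816, 5.587), k4=(11.201, 26.931, 5.925); state += dt/6·(k1+2k2+2k3+k4)
t=0.005: state=(3.674, 4.794, 4.458)
t=0.010: state=(3.732, 4.929, 4.489)
t=0.015: state=(3.794, 5.066, 4.524)
continuing one RK4 step at a time; state shown every 10 steps (Δt=0.05):
t=0.050: state=(4.323, 6.061, 4.883)
t=0.100: state=(5.329, 7.586, 5.831)
t=0.150: state=(6.543, 9.090, 7.450)
t=0.200: state=(7.805, 10.215, 9.815)
t=0.250: state=(8.842, 10.457, 12.701)
t=0.300: state=(9.309, 9.478, 15.448)
t=0.350: state=(8.977, 7.508, 17.232)
t=0.400: state=(7.922, 5.294, 17.654)
t=0.450: state=(6.490, 3.526, 16.959)
t=0.500: state=(5.070, 2.435, 15.666)
t=0.550: state=(3.906, 1.911, 14.187)
t=0.600: state=(3.079, 1.753, 12.737)
t=0.650: state=(2.563, 1.806, 11.403)
t=0.700: state=(2.301, 1.988, 10.216)
t=0.750: state=(2.234, 2.265, 9.184)
t=0.800: state=(2.322, 2.637, 8.316)
t=0.850: state=(2.544, 3.117, 7.621)
t=0.900: state=(2.895, 3.725, 7.120)
t=0.950: state=(3.377, 4.478, 6.847)
t=1.000: state=(3.998, 5.384, 6.859)
t=1.050: state=(4.761, 6.417, 7.230)
t=1.100: state=(5.642, 7.493, 8.044)
t=1.150: state=(6.581, 8.444, 9.354)
t=1.200: state=(7.453, 9.016, 11.103)
t=1.250: state=(8.079, 8.956, 13.045)
t=1.300: state=(8.280, 8.175, 14.761)
t=1.350: state=(7.972, 6.872, 15.832)
t=1.355: state=(7.914, 6.728, 15.894)
largest grid value and its neighbours: x(0.300)=9.30888, x(0.305)=9.31316, x(0.310)=9.30909
parabola through these three points peaks at t≈0.305 with x≈9.31316

max x = 9.313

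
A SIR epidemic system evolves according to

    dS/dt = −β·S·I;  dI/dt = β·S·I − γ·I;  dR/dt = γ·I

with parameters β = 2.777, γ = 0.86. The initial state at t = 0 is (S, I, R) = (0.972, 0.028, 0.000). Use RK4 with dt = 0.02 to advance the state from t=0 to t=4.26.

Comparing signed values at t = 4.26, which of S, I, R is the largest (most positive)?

largest component: R

t=0.000: state=(0.972, 0.028, 0.000)
step 1 (dt=0.02): k1=(-0.076, 0.051, 0.024), k2=(-0.077, 0.052, 0.025), k3=(-0.077, 0.052, 0.025), k4=(-0.078, 0.053, 0.025); state += dt/6·(k1+2k2+2k3+k4)
t=0.020: state=(0.970, 0.029, 0.000)
t=0.040: state=(0.969, 0.030, 0.001)
t=0.060: state=(0.967, 0.031, 0.002)
continuing one RK4 step at a time; state shown every 10 steps (Δt=0.2):
t=0.200: state=(0.954, 0.040, 0.006)
t=0.400: state=(0.929, 0.057, 0.014)
t=0.600: state=(0.894, 0.080, 0.026)
t=0.800: state=(0.849, 0.109, 0.042)
t=1.000: state=(0.791, 0.145, 0.064)
t=1.200: state=(0.722, 0.186, 0.092)
t=1.400: state=(0.643, 0.229, 0.128)
t=1.600: state=(0.560, 0.269, 0.171)
t=1.800: state=(0.477, 0.302, 0.220)
t=2.000: state=(0.401, 0.325, 0.274)
t=2.200: state=(0.334, 0.335, 0.331)
t=2.400: state=(0.277, 0.334, 0.389)
t=2.600: state=(0.231, 0.324, 0.446)
t=2.800: state=(0.193, 0.307, 0.500)
t=3.000: state=(0.164, 0.285, 0.551)
t=3.200: state=(0.141, 0.261, 0.598)
t=3.400: state=(0.123, 0.237, 0.641)
t=3.600: state=(0.108, 0.212, 0.679)
t=3.800: state=(0.097, 0.189, 0.714)
t=4.000: state=(0.088, 0.168, 0.744)
t=4.200: state=(0.080, 0.148, 0.772)
t=4.260: state=(0.079, 0.142, 0.779)
compare at T: S=0.079, I=0.142, R=0.779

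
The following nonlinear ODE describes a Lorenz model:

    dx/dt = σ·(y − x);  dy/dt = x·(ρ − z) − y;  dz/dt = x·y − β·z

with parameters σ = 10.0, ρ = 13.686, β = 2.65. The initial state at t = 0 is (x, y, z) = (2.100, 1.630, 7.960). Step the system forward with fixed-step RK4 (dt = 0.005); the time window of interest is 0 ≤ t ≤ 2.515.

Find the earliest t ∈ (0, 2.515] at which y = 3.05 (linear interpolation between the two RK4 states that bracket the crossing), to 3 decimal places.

t=0.000: state=(2.100, 1.630, 7.960)
step 1 (dt=0.005): k1=(-4.700, 10.395, -17.671), k2=(-4.323, 10.394, -17.519), k3=(-4.332, 10.398, -17.518), k4=(-3.963, 10.401, -17.366); state += dt/6·(k1+2k2+2k3+k4)
t=0.005: state=(2.078, 1.682, 7.872)
t=0.010: state=(2.060, 1.734, 7.786)
t=0.015: state=(2.046, 1.786, 7.702)
continuing one RK4 step at a time; state shown every 20 steps (Δt=0.1):
t=0.100: state=(2.204, 2.760, 6.508)
t=0.120: state=(2.330, 3.032, 6.300)
next step: t=0.125: state=(2.366, 3.103, 6.252) — y has crossed 3.05
linear interpolation between t=0.120 (3.03184) and t=0.125 (3.10349) → t≈0.121

t = 0.121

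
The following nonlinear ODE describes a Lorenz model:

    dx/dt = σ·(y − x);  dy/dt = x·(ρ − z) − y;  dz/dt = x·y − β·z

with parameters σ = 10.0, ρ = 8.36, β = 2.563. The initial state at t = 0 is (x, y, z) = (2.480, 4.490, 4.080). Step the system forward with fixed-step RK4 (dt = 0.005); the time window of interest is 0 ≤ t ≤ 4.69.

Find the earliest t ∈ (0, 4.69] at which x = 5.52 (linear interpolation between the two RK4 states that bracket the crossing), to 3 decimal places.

t=0.000: state=(2.480, 4.490, 4.080)
step 1 (dt=0.005): k1=(20.100, 6.124, 0.678), k2=(19.751, 6.320, 0.938), k3=(19.764, 6.314, 0.934), k4=(19.427, 6.504, 1.191); state += dt/6·(k1+2k2+2k3+k4)
t=0.005: state=(2.579, 4.522, 4.085)
t=0.010: state=(2.674, 4.555, 4.092)
t=0.015: state=(2.767, 4.590, 4.102)
continuing one RK4 step at a time; state shown every 40 steps (Δt=0.2):
t=0.200: state=(5.206, 6.207, 5.987)
t=0.230: state=(5.488, 6.357, 6.516)
next step: t=0.235: state=(5.530, 6.374, 6.607) — x has crossed 5.52
linear interpolation between t=0.230 (5.48767) and t=0.235 (5.53049) → t≈0.234

t = 0.234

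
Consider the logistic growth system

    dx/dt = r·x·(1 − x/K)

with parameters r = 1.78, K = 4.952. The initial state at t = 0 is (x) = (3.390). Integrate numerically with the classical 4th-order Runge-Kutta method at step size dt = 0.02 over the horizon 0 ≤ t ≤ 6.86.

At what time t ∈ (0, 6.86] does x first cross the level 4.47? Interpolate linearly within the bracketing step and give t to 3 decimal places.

t = 0.816

t=0.000: state=(3.390)
step 1 (dt=0.02): k1=(1.903), k2=(1.891), k3=(1.891), k4=(1.878); state += dt/6·(k1+2k2+2k3+k4)
t=0.020: state=(3.428)
t=0.040: state=(3.465)
t=0.060: state=(3.502)
continuing one RK4 step at a time; state shown every 25 steps (Δt=0.5):
t=0.500: state=(4.164)
t=0.800: state=(4.458)
next step: t=0.820: state=(4.473) — x has crossed 4.47
linear interpolation between t=0.800 (4.45753) and t=0.820 (4.47315) → t≈0.816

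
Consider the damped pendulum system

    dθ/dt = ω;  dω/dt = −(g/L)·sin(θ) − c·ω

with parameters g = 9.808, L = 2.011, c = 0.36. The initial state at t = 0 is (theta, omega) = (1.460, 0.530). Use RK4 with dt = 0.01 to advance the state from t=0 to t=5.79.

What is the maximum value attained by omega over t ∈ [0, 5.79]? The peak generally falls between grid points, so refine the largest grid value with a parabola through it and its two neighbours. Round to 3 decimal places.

t=0.000: state=(1.460, 0.530)
step 1 (dt=0.01): k1=(0.530, -5.038), k2=(0.505, -5.030), k3=(0.505, -5.030), k4=(0.480, -5.023); state += dt/6·(k1+2k2+2k3+k4)
t=0.010: state=(1.465, 0.480)
t=0.020: state=(1.470, 0.430)
t=0.030: state=(1.474, 0.380)
continuing one RK4 step at a time; state shown every 20 steps (Δt=0.2):
t=0.200: state=(1.467, -0.444)
t=0.400: state=(1.288, -1.338)
t=0.600: state=(0.941, -2.090)
t=0.800: state=(0.471, -2.553)
t=1.000: state=(-0.050, -2.568)
t=1.200: state=(-0.525, -2.116)
t=1.400: state=(-0.875, -1.355)
t=1.600: state=(-1.059, -0.479)
t=1.800: state=(-1.068, 0.383)
t=2.000: state=(-0.912, 1.149)
t=2.200: state=(-0.621, 1.725)
t=2.400: state=(-0.243, 1.999)
t=2.600: state=(0.153, 1.898)
t=2.800: state=(0.494, 1.460)
t=3.000: state=(0.723, 0.812)
t=3.200: state=(0.814, 0.093)
t=3.400: state=(0.763, -0.588)
t=3.600: state=(0.587, -1.141)
t=3.800: state=(0.321, -1.477)
t=4.000: state=(0.016, -1.530)
t=4.200: state=(-0.272, -1.299)
t=4.400: state=(-0.490, -0.852)
t=4.600: state=(-0.605, -0.296)
t=4.800: state=(-0.607, 0.269)
t=5.000: state=(-0.503, 0.752)
t=5.200: state=(-0.317, 1.078)
t=5.400: state=(-0.086, 1.192)
t=5.600: state=(0.144, 1.079)
t=5.790: state=(0.325, 0.795)
largest grid value and its neighbours: omega(2.440)=2.00904, omega(2.450)=2.00921, omega(2.460)=2.00841
parabola through these three points peaks at t≈2.447 with omega≈2.00926

max omega = 2.009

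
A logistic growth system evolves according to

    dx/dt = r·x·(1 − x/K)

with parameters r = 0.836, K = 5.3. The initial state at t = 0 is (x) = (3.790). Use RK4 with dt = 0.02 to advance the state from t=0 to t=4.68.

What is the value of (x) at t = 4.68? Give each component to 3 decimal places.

(x) = (5.258)

t=0.000: state=(3.790)
step 1 (dt=0.02): k1=(0.903), k2=(0.899), k3=(0.899), k4=(0.896); state += dt/6·(k1+2k2+2k3+k4)
t=0.020: state=(3.808)
t=0.040: state=(3.826)
t=0.060: state=(3.844)
continuing one RK4 step at a time; state shown every 10 steps (Δt=0.2):
t=0.200: state=(3.964)
t=0.400: state=(4.124)
t=0.600: state=(4.270)
t=0.800: state=(4.402)
t=1.000: state=(4.520)
t=1.200: state=(4.624)
t=1.400: state=(4.717)
t=1.600: state=(4.798)
t=1.800: state=(4.869)
t=2.000: state=(4.931)
t=2.200: state=(4.984)
t=2.400: state=(5.030)
t=2.600: state=(5.070)
t=2.800: state=(5.104)
t=3.000: state=(5.133)
t=3.200: state=(5.158)
t=3.400: state=(5.180)
t=3.600: state=(5.198)
t=3.800: state=(5.213)
t=4.000: state=(5.227)
t=4.200: state=(5.238)
t=4.400: state=(5.247)
t=4.600: state=(5.255)
t=4.680: state=(5.258)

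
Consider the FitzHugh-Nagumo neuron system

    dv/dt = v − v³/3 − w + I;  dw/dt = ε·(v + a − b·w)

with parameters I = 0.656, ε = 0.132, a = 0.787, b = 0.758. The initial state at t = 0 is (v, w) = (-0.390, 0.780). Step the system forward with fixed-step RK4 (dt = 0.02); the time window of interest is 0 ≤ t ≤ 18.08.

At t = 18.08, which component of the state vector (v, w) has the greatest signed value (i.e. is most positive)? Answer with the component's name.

t=0.000: state=(-0.390, 0.780)
step 1 (dt=0.02): k1=(-0.494, -0.026), k2=(-0.498, -0.026), k3=(-0.498, -0.026), k4=(-0.502, -0.027); state += dt/6·(k1+2k2+2k3+k4)
t=0.020: state=(-0.400, 0.779)
t=0.040: state=(-0.410, 0.779)
t=0.060: state=(-0.420, 0.778)
continuing one RK4 step at a time; state shown every 50 steps (Δt=1):
t=1.000: state=(-1.047, 0.716)
t=2.000: state=(-1.550, 0.578)
t=3.000: state=(-1.618, 0.420)
t=4.000: state=(-1.557, 0.279)
t=5.000: state=(-1.473, 0.161)
t=6.000: state=(-1.384, 0.065)
t=7.000: state=(-1.292, -0.010)
t=8.000: state=(-1.197, -0.067)
t=9.000: state=(-1.096, -0.105)
t=10.000: state=(-0.986, -0.127)
t=11.000: state=(-0.859, -0.132)
t=12.000: state=(-0.696, -0.119)
t=13.000: state=(-0.453, -0.082)
t=14.000: state=(0.011, -0.006)
t=15.000: state=(0.987, 0.151)
t=16.000: state=(1.733, 0.418)
t=17.000: state=(1.753, 0.699)
t=18.000: state=(1.643, 0.945)
t=18.080: state=(1.633, 0.963)
compare at T: v=1.633, w=0.963

largest component: v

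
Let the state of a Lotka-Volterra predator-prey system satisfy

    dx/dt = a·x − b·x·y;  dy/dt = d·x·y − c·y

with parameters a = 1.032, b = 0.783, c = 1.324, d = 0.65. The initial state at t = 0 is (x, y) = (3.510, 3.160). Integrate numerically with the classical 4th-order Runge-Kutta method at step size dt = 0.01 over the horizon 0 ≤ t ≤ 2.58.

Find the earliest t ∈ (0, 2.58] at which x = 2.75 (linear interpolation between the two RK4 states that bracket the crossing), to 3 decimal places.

t = 0.153

t=0.000: state=(3.510, 3.160)
step 1 (dt=0.01): k1=(-5.062, 3.026), k2=(-5.067, 2.988), k3=(-5.067, 2.988), k4=(-5.070, 2.949); state += dt/6·(k1+2k2+2k3+k4)
t=0.010: state=(3.459, 3.190)
t=0.020: state=(3.409, 3.219)
t=0.030: state=(3.358, 3.247)
continuing one RK4 step at a time; state shown every 10 steps (Δt=0.1):
t=0.100: state=(3.006, 3.421)
t=0.150: state=(2.763, 3.516)
next step: t=0.160: state=(2.716, 3.532) — x has crossed 2.75
linear interpolation between t=0.150 (2.76304) and t=0.160 (2.71572) → t≈0.153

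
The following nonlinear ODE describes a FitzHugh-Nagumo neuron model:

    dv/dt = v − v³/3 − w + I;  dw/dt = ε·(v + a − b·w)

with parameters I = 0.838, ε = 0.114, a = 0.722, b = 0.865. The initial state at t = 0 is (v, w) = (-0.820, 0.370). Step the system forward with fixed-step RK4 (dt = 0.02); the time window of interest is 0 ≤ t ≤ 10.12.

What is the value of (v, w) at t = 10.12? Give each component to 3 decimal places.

(v, w) = (1.424, 0.260)

t=0.000: state=(-0.820, 0.370)
step 1 (dt=0.02): k1=(-0.168, -0.048), k2=(-0.168, -0.048), k3=(-0.168, -0.048), k4=(-0.168, -0.048); state += dt/6·(k1+2k2+2k3+k4)
t=0.020: state=(-0.823, 0.369)
t=0.040: state=(-0.827, 0.368)
t=0.060: state=(-0.830, 0.367)
continuing one RK4 step at a time; state shown every 25 steps (Δt=0.5):
t=0.500: state=(-0.904, 0.344)
t=1.000: state=(-0.981, 0.315)
t=1.500: state=(-1.045, 0.284)
t=2.000: state=(-1.091, 0.251)
t=2.500: state=(-1.117, 0.218)
t=3.000: state=(-1.124, 0.185)
t=3.500: state=(-1.115, 0.154)
t=4.000: state=(-1.093, 0.125)
t=4.500: state=(-1.061, 0.099)
t=5.000: state=(-1.018, 0.077)
t=5.500: state=(-0.966, 0.058)
t=6.000: state=(-0.903, 0.043)
t=6.500: state=(-0.828, 0.033)
t=7.000: state=(-0.735, 0.028)
t=7.500: state=(-0.617, 0.029)
t=8.000: state=(-0.459, 0.038)
t=8.500: state=(-0.231, 0.057)
t=9.000: state=(0.118, 0.091)
t=9.500: state=(0.649, 0.147)
t=10.000: state=(1.290, 0.234)
t=10.120: state=(1.424, 0.260)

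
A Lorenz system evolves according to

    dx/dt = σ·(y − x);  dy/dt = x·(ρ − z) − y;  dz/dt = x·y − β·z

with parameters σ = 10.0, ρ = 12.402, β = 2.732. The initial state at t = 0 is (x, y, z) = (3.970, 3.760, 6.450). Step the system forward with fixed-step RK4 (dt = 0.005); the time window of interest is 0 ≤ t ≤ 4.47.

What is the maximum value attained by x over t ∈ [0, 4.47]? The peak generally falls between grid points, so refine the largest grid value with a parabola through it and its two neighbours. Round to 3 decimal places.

t=0.000: state=(3.970, 3.760, 6.450)
step 1 (dt=0.005): k1=(-2.100, 19.869, -2.694), k2=(-1.551, 19.815, -2.499), k3=(-1.566, 19.822, -2.495), k4=(-1.031, 19.773, -2.297); state += dt/6·(k1+2k2+2k3+k4)
t=0.005: state=(3.962, 3.859, 6.438)
t=0.010: state=(3.960, 3.958, 6.427)
t=0.015: state=(3.962, 4.056, 6.419)
continuing one RK4 step at a time; state shown every 40 steps (Δt=0.2):
t=0.200: state=(6.057, 7.729, 8.253)
t=0.400: state=(7.929, 7.425, 14.312)
t=0.600: state=(5.005, 3.485, 13.433)
t=0.800: state=(3.496, 3.464, 9.742)
t=1.000: state=(4.480, 5.416, 8.298)
t=1.200: state=(6.652, 7.570, 10.758)
t=1.400: state=(6.736, 5.871, 13.763)
t=1.600: state=(4.741, 4.010, 12.017)
t=1.800: state=(4.321, 4.591, 9.753)
t=2.000: state=(5.498, 6.278, 9.799)
t=2.200: state=(6.616, 6.725, 12.156)
t=2.400: state=(5.803, 5.099, 12.763)
t=2.600: state=(4.772, 4.571, 11.097)
t=2.800: state=(5.037, 5.446, 10.120)
t=3.000: state=(5.995, 6.398, 11.046)
t=3.200: state=(6.152, 5.882, 12.358)
t=3.400: state=(5.349, 4.975, 11.864)
t=3.600: state=(5.040, 5.123, 10.776)
t=3.800: state=(5.537, 5.876, 10.733)
t=4.000: state=(6.015, 6.073, 11.686)
t=4.200: state=(5.724, 5.444, 12.012)
t=4.400: state=(5.262, 5.148, 11.334)
t=4.470: state=(5.223, 5.224, 11.089)
largest grid value and its neighbours: x(0.365)=7.99599, x(0.370)=7.99996, x(0.375)=7.99942
parabola through these three points peaks at t≈0.372 with x≈8.00028

max x = 8.000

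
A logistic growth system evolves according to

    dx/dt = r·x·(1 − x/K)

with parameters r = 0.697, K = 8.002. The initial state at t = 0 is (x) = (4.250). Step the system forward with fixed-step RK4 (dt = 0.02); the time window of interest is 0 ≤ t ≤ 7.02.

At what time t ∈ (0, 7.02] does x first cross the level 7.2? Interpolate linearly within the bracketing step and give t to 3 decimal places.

t = 2.970

t=0.000: state=(4.250)
step 1 (dt=0.02): k1=(1.389), k2=(1.388), k3=(1.388), k4=(1.388); state += dt/6·(k1+2k2+2k3+k4)
t=0.020: state=(4.278)
t=0.040: state=(4.306)
t=0.060: state=(4.333)
continuing one RK4 step at a time; state shown every 25 steps (Δt=0.5):
t=0.500: state=(4.930)
t=1.000: state=(5.558)
t=1.500: state=(6.107)
t=2.000: state=(6.564)
t=2.500: state=(6.931)
t=2.960: state=(7.195)
next step: t=2.980: state=(7.205) — x has crossed 7.2
linear interpolation between t=2.960 (7.19495) and t=2.980 (7.20501) → t≈2.970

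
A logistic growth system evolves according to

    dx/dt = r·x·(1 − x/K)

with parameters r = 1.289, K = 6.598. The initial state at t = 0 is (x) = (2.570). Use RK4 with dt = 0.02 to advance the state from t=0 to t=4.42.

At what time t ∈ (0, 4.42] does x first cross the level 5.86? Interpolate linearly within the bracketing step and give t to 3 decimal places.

t = 1.956

t=0.000: state=(2.570)
step 1 (dt=0.02): k1=(2.022), k2=(2.028), k3=(2.028), k4=(2.034); state += dt/6·(k1+2k2+2k3+k4)
t=0.020: state=(2.611)
t=0.040: state=(2.651)
t=0.060: state=(2.692)
continuing one RK4 step at a time; state shown every 10 steps (Δt=0.2):
t=0.200: state=(2.984)
t=0.400: state=(3.408)
t=0.600: state=(3.829)
t=0.800: state=(4.233)
t=1.000: state=(4.608)
t=1.200: state=(4.947)
t=1.400: state=(5.245)
t=1.600: state=(5.502)
t=1.800: state=(5.718)
t=1.940: state=(5.846)
next step: t=1.960: state=(5.863) — x has crossed 5.86
linear interpolation between t=1.940 (5.84635) and t=1.960 (5.86335) → t≈1.956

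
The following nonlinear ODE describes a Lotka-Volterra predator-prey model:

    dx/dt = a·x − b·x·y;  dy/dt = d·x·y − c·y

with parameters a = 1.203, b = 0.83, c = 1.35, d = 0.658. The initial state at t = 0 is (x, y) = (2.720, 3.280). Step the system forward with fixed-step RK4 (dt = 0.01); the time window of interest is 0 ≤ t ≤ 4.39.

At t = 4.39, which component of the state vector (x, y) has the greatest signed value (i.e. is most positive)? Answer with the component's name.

t=0.000: state=(2.720, 3.280)
step 1 (dt=0.01): k1=(-4.133, 1.442), k2=(-4.118, 1.401), k3=(-4.117, 1.401), k4=(-4.101, 1.359); state += dt/6·(k1+2k2+2k3+k4)
t=0.010: state=(2.679, 3.294)
t=0.020: state=(2.638, 3.307)
t=0.030: state=(2.597, 3.320)
continuing one RK4 step at a time; state shown every 20 steps (Δt=0.2):
t=0.200: state=(1.978, 3.404)
t=0.400: state=(1.444, 3.247)
t=0.600: state=(1.099, 2.925)
t=0.800: state=(0.888, 2.542)
t=1.000: state=(0.764, 2.161)
t=1.200: state=(0.699, 1.816)
t=1.400: state=(0.675, 1.517)
t=1.600: state=(0.682, 1.266)
t=1.800: state=(0.716, 1.059)
t=2.000: state=(0.775, 0.891)
t=2.200: state=(0.860, 0.758)
t=2.400: state=(0.973, 0.652)
t=2.600: state=(1.119, 0.571)
t=2.800: state=(1.301, 0.511)
t=3.000: state=(1.526, 0.470)
t=3.200: state=(1.800, 0.446)
t=3.400: state=(2.128, 0.441)
t=3.600: state=(2.513, 0.456)
t=3.800: state=(2.954, 0.499)
t=4.000: state=(3.438, 0.580)
t=4.200: state=(3.931, 0.719)
t=4.390: state=(4.342, 0.934)
compare at T: x=4.342, y=0.934

largest component: x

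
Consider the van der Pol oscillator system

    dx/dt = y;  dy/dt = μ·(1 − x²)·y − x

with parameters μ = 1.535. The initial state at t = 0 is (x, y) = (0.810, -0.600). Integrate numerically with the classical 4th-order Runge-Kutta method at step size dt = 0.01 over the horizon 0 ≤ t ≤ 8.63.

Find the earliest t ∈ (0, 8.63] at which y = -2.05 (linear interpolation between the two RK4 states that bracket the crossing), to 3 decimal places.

t=0.000: state=(0.810, -0.600)
step 1 (dt=0.01): k1=(-0.600, -1.127), k2=(-0.606, -1.131), k3=(-0.606, -1.131), k4=(-0.611, -1.136); state += dt/6·(k1+2k2+2k3+k4)
t=0.010: state=(0.804, -0.611)
t=0.020: state=(0.798, -0.623)
t=0.030: state=(0.791, -0.634)
continuing one RK4 step at a time; state shown every 50 steps (Δt=0.5):
t=0.500: state=(0.339, -1.375)
t=0.750: state=(-0.083, -2.038)
next step: t=0.760: state=(-0.104, -2.068) — y has crossed -2.05
linear interpolation between t=0.750 (-2.03762) and t=0.760 (-2.06792) → t≈0.754

t = 0.754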